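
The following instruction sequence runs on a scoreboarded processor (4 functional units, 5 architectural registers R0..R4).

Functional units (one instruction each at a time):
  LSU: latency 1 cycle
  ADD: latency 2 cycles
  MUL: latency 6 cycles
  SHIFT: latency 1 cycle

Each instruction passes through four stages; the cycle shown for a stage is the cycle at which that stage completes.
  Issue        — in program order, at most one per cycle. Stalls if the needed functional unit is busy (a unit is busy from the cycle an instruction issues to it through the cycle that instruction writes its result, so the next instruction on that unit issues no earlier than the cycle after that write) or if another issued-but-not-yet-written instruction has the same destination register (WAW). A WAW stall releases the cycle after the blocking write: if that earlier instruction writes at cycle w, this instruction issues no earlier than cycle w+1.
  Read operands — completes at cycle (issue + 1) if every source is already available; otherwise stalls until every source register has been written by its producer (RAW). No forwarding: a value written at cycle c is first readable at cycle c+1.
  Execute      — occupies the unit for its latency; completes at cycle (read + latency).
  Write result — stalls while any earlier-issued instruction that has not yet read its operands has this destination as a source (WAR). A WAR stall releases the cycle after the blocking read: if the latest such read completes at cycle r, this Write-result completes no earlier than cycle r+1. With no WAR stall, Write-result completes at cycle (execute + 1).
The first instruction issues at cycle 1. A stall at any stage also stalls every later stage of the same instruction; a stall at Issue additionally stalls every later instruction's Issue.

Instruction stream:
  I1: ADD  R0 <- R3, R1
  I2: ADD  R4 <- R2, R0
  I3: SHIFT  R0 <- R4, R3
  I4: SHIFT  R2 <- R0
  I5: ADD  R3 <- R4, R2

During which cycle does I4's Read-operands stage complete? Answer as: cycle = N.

I1 -> (1, 2, 4, 5)
I2 -> (6, 7, 9, 10)  // struct: ADD busy until I1 writes@5
I3 -> (7, 11, 12, 13)  // RAW R4: wait I2 write@10
I4 -> (14, 15, 16, 17)  // struct: SHIFT busy until I3 writes@13
I5 -> (15, 18, 20, 21)  // RAW R2: wait I4 write@17

cycle = 15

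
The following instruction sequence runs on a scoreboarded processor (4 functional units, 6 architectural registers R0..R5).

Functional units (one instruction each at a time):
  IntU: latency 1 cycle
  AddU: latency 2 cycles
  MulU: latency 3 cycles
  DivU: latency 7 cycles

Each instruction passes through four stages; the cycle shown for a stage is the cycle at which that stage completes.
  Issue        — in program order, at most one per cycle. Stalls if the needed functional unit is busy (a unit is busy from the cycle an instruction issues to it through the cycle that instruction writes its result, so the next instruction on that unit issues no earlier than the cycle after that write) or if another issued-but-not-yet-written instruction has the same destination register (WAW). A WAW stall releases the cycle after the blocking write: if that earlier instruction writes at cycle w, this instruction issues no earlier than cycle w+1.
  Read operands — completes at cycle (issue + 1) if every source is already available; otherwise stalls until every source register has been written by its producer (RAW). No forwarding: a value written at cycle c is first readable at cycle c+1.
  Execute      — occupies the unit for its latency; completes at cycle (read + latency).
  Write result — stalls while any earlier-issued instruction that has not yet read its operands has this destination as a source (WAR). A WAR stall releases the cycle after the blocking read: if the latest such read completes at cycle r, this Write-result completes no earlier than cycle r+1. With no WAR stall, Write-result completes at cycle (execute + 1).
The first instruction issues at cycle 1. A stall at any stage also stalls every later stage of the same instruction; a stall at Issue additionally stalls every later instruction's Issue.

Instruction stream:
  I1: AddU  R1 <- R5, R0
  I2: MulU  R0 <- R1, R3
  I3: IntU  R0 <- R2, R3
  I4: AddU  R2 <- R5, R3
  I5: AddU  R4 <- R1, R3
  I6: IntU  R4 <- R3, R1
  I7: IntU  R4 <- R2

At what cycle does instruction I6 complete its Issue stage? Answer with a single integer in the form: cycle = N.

cycle 1: I1 dispatched to AddU
cycle 2: I1 operands ready | I2 dispatched to MulU
cycle 4: I1 complete
cycle 5: R1←I1
cycle 6: I2 operands ready
cycle 9: I2 complete
cycle 10: R0←I2
cycle 11: I3 dispatched to IntU
cycle 12: I3 operands ready | I4 dispatched to AddU
cycle 13: I3 complete | I4 operands ready
cycle 14: R0←I3
cycle 15: I4 complete
cycle 16: R2←I4
cycle 17: I5 dispatched to AddU
cycle 18: I5 operands ready
cycle 20: I5 complete
cycle 21: R4←I5
cycle 22: I6 dispatched to IntU
cycle 23: I6 operands ready
cycle 24: I6 complete
cycle 25: R4←I6
cycle 26: I7 dispatched to IntU
cycle 27: I7 operands ready
cycle 28: I7 complete
cycle 29: R4←I7

cycle = 22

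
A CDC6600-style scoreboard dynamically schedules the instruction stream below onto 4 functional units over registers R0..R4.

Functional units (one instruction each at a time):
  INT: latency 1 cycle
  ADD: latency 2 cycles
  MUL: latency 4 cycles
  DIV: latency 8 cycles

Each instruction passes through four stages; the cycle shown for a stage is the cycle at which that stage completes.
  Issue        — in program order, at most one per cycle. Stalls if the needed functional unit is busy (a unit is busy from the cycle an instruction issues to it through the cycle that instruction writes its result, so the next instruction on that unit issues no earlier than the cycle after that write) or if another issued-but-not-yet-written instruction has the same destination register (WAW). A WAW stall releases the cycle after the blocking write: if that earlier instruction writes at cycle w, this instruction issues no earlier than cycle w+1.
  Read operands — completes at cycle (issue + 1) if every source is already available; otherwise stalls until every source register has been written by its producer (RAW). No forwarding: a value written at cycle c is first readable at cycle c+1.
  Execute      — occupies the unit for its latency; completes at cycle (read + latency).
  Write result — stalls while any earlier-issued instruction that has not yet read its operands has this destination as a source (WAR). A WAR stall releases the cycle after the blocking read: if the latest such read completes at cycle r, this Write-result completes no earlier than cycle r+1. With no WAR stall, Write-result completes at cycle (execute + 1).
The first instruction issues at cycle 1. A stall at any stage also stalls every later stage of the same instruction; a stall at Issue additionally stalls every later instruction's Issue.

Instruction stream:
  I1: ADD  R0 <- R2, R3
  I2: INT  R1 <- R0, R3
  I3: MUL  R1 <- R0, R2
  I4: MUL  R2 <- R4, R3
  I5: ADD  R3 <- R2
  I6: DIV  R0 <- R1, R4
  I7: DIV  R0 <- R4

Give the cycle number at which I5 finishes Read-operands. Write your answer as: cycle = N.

cycle = 23

cycle 1: I1 issues→ADD
cycle 2: I1 reads, I2 issues→INT
cycle 4: I1 exec-done
cycle 5: I1 writes R0
cycle 6: I2 reads
cycle 7: I2 exec-done
cycle 8: I2 writes R1
cycle 9: I3 issues→MUL
cycle 10: I3 reads
cycle 14: I3 exec-done
cycle 15: I3 writes R1
cycle 16: I4 issues→MUL
cycle 17: I4 reads, I5 issues→ADD
cycle 18: I6 issues→DIV
cycle 19: I6 reads
cycle 21: I4 exec-done
cycle 22: I4 writes R2
cycle 23: I5 reads
cycle 25: I5 exec-done
cycle 26: I5 writes R3
cycle 27: I6 exec-done
cycle 28: I6 writes R0
cycle 29: I7 issues→DIV
cycle 30: I7 reads
cycle 38: I7 exec-done
cycle 39: I7 writes R0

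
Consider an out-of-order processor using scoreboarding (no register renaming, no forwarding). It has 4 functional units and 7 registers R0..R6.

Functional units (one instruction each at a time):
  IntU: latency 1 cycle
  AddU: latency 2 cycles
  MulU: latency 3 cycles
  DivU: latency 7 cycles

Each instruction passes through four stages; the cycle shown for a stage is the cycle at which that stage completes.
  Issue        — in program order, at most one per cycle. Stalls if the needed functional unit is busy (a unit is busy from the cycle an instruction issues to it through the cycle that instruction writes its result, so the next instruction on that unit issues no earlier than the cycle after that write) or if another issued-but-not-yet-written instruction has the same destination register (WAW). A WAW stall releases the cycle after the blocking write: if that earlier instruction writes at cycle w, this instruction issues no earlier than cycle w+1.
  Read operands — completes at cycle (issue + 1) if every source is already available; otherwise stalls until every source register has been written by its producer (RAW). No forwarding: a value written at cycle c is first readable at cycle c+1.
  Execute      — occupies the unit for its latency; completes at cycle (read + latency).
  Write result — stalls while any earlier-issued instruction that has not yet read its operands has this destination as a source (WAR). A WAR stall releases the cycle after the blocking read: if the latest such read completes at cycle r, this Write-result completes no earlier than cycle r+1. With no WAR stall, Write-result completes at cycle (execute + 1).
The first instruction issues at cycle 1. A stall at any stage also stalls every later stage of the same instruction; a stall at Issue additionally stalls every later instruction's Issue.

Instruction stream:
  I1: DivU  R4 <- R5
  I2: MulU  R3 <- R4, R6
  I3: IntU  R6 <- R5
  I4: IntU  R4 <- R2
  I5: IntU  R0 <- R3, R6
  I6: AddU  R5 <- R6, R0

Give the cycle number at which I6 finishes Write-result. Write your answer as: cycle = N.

cycle = 24

I1  is:1  ro:2  ex:9  wr:10
I2  is:2  ro:11  ex:14  wr:15  — RAW R4: wait I1 write@10
I3  is:3  ro:4  ex:5  wr:12  — WAR R6: wait I2 read@11
I4  is:13  ro:14  ex:15  wr:16  — struct: IntU busy until I3 writes@12
I5  is:17  ro:18  ex:19  wr:20  — struct: IntU busy until I4 writes@16
I6  is:18  ro:21  ex:23  wr:24  — RAW R0: wait I5 write@20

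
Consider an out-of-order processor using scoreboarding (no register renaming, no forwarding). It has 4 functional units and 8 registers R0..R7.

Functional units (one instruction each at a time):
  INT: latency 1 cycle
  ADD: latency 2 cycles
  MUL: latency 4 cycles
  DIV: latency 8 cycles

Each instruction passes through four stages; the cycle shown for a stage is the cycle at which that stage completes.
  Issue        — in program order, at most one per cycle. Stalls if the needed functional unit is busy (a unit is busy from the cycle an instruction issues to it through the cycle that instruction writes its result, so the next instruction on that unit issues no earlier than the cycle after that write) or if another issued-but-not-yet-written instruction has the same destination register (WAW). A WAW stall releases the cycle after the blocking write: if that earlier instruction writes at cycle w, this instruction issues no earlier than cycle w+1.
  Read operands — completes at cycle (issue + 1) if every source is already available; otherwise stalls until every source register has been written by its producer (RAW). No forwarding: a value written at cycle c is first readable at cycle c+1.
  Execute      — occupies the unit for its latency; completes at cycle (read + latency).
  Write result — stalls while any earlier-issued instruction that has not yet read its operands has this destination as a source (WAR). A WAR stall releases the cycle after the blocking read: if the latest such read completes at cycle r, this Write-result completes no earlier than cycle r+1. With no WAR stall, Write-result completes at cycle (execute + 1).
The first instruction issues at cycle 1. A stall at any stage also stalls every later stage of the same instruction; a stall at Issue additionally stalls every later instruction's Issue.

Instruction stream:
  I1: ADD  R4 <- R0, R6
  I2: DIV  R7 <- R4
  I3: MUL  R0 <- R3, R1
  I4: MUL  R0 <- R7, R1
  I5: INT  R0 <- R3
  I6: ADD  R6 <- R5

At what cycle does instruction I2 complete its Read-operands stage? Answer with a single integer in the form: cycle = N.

[I1] 1/2/4/5
[I2] 2/6/14/15  (RAW R4: wait I1 write@5)
[I3] 3/4/8/9
[I4] 10/16/20/21  (struct: MUL busy until I3 writes@9; RAW R7: wait I2 write@15)
[I5] 22/23/24/25  (WAW R0: wait I4 write@21)
[I6] 23/24/26/27

cycle = 6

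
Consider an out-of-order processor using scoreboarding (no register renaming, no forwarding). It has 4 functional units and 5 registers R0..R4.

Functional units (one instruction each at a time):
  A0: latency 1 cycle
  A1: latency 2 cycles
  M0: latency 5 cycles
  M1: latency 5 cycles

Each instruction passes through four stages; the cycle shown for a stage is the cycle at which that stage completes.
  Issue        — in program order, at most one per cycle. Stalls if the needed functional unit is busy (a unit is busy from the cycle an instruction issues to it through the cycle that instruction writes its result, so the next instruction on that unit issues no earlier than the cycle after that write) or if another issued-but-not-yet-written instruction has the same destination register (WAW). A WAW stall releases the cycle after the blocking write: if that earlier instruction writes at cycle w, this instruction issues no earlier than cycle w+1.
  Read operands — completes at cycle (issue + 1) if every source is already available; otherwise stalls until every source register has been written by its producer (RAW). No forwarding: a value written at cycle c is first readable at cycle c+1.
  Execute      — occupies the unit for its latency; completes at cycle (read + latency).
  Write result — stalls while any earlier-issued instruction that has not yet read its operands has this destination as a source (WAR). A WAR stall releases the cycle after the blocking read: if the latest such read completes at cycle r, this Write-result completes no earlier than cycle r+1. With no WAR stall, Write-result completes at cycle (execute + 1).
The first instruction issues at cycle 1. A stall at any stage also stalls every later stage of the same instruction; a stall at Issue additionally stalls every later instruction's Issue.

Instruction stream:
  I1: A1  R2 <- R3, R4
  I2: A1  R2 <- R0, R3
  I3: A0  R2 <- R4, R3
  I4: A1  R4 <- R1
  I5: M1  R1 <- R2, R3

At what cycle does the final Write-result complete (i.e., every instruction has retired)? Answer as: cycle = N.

1) issue 1, read 2, done 4, write 5
2) issue 6, read 7, done 9, write 10  <struct: A1 busy until I1 writes@5>
3) issue 11, read 12, done 13, write 14  <WAW R2: wait I2 write@10>
4) issue 12, read 13, done 15, write 16
5) issue 13, read 15, done 20, write 21  <RAW R2: wait I3 write@14>

cycle = 21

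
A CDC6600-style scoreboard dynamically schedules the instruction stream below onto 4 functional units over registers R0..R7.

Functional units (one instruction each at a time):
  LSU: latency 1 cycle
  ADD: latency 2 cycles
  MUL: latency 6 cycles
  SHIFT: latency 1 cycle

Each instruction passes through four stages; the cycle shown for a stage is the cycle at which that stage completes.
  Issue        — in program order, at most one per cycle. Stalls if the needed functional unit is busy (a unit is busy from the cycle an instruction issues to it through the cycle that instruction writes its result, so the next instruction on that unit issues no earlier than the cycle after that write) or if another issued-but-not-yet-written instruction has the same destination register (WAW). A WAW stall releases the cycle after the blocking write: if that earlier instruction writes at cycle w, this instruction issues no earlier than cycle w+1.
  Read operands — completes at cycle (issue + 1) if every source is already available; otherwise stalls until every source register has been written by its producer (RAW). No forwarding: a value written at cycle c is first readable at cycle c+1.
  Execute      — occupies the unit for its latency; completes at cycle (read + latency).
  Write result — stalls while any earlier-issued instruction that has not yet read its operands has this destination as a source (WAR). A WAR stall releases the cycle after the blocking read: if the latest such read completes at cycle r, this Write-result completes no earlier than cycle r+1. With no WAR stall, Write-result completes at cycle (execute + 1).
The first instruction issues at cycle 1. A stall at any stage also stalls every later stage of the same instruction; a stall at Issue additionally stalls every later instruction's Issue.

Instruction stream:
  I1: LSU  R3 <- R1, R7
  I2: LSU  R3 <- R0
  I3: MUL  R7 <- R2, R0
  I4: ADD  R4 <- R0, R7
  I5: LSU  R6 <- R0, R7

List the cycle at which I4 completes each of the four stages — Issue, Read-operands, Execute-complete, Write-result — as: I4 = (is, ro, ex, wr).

[1] I1 issues→LSU
[2] I1 reads
[3] I1 exec-done
[4] I1 writes R3
[5] I2 issues→LSU
[6] I2 reads, I3 issues→MUL
[7] I2 exec-done, I3 reads, I4 issues→ADD
[8] I2 writes R3
[9] I5 issues→LSU
[13] I3 exec-done
[14] I3 writes R7
[15] I4 reads, I5 reads
[16] I5 exec-done
[17] I4 exec-done, I5 writes R6
[18] I4 writes R4

I4 = (7, 15, 17, 18)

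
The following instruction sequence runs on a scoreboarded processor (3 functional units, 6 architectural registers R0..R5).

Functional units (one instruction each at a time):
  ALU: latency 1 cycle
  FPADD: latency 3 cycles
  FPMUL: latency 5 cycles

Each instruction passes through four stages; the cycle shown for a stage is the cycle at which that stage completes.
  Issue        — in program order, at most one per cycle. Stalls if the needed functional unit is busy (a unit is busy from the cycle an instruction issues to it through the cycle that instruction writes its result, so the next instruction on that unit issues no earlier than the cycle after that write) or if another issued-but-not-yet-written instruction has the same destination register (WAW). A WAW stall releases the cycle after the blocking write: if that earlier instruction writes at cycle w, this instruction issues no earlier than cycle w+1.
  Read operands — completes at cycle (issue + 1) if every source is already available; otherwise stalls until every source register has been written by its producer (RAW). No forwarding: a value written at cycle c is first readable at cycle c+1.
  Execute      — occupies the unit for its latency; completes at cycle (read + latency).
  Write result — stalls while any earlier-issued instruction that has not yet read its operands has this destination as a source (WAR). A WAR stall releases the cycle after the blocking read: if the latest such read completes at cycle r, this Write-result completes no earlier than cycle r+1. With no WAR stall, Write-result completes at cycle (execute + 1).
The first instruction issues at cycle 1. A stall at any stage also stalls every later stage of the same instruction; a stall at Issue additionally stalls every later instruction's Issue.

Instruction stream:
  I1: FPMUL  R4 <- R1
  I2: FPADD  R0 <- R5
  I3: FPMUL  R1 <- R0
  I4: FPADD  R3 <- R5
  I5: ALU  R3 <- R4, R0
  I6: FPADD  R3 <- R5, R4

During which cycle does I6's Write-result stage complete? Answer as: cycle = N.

[I1] 1/2/7/8
[I2] 2/3/6/7
[I3] 9/10/15/16  (struct: FPMUL busy until I1 writes@8)
[I4] 10/11/14/15
[I5] 16/17/18/19  (WAW R3: wait I4 write@15)
[I6] 20/21/24/25  (WAW R3: wait I5 write@19)

cycle = 25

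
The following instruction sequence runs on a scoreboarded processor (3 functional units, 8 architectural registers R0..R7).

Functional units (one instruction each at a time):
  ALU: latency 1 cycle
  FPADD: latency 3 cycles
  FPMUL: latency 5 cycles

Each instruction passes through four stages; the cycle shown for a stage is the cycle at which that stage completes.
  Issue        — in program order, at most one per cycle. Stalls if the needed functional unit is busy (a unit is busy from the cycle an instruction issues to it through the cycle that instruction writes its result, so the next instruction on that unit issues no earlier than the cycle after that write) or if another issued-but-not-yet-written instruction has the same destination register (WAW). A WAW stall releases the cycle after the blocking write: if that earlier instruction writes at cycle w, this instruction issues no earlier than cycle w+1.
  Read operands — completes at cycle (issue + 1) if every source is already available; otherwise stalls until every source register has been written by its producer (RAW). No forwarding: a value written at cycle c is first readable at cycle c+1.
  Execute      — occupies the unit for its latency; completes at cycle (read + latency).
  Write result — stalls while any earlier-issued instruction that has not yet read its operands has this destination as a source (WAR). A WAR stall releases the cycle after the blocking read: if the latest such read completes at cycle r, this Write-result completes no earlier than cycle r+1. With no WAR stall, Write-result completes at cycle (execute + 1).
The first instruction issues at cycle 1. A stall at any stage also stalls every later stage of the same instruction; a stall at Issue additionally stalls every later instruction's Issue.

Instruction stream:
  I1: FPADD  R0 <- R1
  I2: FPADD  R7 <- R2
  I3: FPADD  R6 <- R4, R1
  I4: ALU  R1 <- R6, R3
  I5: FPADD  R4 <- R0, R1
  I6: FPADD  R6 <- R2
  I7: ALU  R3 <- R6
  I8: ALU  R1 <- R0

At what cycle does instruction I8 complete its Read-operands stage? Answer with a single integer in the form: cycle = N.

cycle = 37

I1: IS=1 RO=2 EX=5 WR=6
I2: IS=7 RO=8 EX=11 WR=12  [struct: FPADD busy until I1 writes@6]
I3: IS=13 RO=14 EX=17 WR=18  [struct: FPADD busy until I2 writes@12]
I4: IS=14 RO=19 EX=20 WR=21  [RAW R6: wait I3 write@18]
I5: IS=19 RO=22 EX=25 WR=26  [struct: FPADD busy until I3 writes@18; RAW R1: wait I4 write@21]
I6: IS=27 RO=28 EX=31 WR=32  [struct: FPADD busy until I5 writes@26]
I7: IS=28 RO=33 EX=34 WR=35  [RAW R6: wait I6 write@32]
I8: IS=36 RO=37 EX=38 WR=39  [struct: ALU busy until I7 writes@35]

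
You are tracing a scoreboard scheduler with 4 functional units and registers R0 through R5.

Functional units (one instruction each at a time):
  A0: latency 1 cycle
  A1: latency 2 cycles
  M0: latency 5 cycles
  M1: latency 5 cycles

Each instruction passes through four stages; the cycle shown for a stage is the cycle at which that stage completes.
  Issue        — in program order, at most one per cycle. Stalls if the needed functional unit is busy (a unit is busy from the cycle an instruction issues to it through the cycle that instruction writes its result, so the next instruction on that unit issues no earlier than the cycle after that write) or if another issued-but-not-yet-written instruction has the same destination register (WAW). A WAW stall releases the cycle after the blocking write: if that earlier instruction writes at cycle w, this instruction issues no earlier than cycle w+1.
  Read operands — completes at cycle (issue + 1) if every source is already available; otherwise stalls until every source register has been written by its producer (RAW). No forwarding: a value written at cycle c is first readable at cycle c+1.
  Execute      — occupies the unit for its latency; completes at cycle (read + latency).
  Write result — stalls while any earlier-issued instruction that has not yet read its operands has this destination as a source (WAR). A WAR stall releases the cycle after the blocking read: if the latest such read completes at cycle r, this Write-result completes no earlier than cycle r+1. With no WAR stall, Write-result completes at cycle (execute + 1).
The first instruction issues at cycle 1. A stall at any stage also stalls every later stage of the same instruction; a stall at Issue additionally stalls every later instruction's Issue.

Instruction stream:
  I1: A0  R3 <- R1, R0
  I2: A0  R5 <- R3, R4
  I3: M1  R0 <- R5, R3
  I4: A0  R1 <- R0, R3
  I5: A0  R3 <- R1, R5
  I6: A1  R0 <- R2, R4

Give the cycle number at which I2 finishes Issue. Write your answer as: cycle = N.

[1] I1 dispatched to A0
[2] I1 operands ready
[3] I1 complete
[4] R3←I1
[5] I2 dispatched to A0
[6] I2 operands ready · I3 dispatched to M1
[7] I2 complete
[8] R5←I2
[9] I3 operands ready · I4 dispatched to A0
[14] I3 complete
[15] R0←I3
[16] I4 operands ready
[17] I4 complete
[18] R1←I4
[19] I5 dispatched to A0
[20] I5 operands ready · I6 dispatched to A1
[21] I5 complete · I6 operands ready
[22] R3←I5
[23] I6 complete
[24] R0←I6

cycle = 5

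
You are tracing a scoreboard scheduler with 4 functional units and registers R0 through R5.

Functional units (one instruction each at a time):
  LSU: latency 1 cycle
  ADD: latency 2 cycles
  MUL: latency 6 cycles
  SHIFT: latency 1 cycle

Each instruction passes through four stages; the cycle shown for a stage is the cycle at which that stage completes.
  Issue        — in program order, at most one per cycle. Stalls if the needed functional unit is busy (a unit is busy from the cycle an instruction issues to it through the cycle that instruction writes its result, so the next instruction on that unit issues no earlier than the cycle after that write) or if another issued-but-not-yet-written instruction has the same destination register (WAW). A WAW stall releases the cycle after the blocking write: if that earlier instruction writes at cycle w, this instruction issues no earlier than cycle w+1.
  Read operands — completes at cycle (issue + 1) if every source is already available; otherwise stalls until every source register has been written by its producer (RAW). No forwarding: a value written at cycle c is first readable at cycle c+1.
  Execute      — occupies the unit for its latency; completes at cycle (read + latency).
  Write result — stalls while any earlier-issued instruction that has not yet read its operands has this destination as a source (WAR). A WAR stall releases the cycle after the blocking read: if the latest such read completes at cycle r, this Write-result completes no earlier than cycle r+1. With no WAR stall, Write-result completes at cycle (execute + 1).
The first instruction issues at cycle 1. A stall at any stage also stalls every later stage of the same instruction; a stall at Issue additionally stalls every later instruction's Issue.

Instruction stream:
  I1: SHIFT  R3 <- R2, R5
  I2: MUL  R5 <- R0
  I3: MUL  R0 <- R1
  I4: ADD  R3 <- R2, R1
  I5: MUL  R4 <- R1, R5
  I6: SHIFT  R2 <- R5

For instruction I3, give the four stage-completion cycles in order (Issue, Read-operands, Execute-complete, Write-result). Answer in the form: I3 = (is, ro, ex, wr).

I3 = (11, 12, 18, 19)

cycle 1: I1→SHIFT
cycle 2: I1 RO · I2→MUL
cycle 3: I1 EX · I2 RO
cycle 4: I1 WR R3
cycle 9: I2 EX
cycle 10: I2 WR R5
cycle 11: I3→MUL
cycle 12: I3 RO · I4→ADD
cycle 13: I4 RO
cycle 15: I4 EX
cycle 16: I4 WR R3
cycle 18: I3 EX
cycle 19: I3 WR R0
cycle 20: I5→MUL
cycle 21: I5 RO · I6→SHIFT
cycle 22: I6 RO
cycle 23: I6 EX
cycle 24: I6 WR R2
cycle 27: I5 EX
cycle 28: I5 WR R4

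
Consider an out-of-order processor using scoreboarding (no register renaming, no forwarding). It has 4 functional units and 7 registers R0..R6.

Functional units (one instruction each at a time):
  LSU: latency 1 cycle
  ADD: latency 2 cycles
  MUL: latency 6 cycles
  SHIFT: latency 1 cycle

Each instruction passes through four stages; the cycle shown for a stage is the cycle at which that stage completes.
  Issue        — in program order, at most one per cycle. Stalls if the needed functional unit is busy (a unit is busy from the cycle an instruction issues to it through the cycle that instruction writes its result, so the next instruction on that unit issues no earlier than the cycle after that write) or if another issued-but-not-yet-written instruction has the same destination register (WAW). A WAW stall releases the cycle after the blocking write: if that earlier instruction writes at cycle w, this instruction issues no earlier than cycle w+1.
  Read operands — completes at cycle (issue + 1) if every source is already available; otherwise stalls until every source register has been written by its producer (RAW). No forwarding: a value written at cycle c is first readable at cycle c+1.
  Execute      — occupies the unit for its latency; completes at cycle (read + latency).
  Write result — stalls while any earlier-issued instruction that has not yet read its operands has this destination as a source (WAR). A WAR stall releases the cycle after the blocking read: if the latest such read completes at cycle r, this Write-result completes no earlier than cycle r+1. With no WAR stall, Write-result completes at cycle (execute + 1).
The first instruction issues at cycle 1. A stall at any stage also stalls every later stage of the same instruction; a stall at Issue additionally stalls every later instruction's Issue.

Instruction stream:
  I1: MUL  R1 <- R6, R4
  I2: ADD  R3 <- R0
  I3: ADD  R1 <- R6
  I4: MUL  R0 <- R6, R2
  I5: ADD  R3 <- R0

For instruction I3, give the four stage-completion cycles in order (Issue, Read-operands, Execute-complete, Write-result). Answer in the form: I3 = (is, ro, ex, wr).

I1: IS=1 RO=2 EX=8 WR=9
I2: IS=2 RO=3 EX=5 WR=6
I3: IS=10 RO=11 EX=13 WR=14  [WAW R1: wait I1 write@9]
I4: IS=11 RO=12 EX=18 WR=19
I5: IS=15 RO=20 EX=22 WR=23  [struct: ADD busy until I3 writes@14; RAW R0: wait I4 write@19]

I3 = (10, 11, 13, 14)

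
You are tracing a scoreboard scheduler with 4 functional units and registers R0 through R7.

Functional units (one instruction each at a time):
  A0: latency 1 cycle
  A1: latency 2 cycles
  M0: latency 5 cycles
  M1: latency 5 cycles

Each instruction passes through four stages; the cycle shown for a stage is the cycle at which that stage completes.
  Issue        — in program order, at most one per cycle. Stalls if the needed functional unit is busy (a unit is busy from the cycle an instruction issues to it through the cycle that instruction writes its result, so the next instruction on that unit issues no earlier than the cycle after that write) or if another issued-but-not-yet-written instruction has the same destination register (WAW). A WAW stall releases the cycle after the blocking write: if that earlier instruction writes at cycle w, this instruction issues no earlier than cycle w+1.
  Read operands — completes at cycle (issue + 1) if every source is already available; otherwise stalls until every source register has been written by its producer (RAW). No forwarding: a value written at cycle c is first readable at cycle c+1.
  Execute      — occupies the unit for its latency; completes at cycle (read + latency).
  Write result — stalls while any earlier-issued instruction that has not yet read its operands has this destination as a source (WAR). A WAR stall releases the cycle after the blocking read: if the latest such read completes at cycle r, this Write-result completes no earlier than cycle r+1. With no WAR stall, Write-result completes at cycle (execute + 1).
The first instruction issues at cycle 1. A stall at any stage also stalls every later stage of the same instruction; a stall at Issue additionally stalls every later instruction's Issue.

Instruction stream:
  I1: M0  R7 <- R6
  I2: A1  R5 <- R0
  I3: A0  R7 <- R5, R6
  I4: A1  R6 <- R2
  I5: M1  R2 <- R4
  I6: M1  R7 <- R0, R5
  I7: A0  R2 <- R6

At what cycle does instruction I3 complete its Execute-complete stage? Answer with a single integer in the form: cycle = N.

c1: issue I1 (M0)
c2: I1 read-ops · issue I2 (A1)
c3: I2 read-ops
c5: I2 finished on A1
c6: I2→R5
c7: I1 finished on M0
c8: I1→R7
c9: issue I3 (A0)
c10: I3 read-ops · issue I4 (A1)
c11: I3 finished on A0 · I4 read-ops · issue I5 (M1)
c12: I3→R7 · I5 read-ops
c13: I4 finished on A1
c14: I4→R6
c17: I5 finished on M1
c18: I5→R2
c19: issue I6 (M1)
c20: I6 read-ops · issue I7 (A0)
c21: I7 read-ops
c22: I7 finished on A0
c23: I7→R2
c25: I6 finished on M1
c26: I6→R7

cycle = 11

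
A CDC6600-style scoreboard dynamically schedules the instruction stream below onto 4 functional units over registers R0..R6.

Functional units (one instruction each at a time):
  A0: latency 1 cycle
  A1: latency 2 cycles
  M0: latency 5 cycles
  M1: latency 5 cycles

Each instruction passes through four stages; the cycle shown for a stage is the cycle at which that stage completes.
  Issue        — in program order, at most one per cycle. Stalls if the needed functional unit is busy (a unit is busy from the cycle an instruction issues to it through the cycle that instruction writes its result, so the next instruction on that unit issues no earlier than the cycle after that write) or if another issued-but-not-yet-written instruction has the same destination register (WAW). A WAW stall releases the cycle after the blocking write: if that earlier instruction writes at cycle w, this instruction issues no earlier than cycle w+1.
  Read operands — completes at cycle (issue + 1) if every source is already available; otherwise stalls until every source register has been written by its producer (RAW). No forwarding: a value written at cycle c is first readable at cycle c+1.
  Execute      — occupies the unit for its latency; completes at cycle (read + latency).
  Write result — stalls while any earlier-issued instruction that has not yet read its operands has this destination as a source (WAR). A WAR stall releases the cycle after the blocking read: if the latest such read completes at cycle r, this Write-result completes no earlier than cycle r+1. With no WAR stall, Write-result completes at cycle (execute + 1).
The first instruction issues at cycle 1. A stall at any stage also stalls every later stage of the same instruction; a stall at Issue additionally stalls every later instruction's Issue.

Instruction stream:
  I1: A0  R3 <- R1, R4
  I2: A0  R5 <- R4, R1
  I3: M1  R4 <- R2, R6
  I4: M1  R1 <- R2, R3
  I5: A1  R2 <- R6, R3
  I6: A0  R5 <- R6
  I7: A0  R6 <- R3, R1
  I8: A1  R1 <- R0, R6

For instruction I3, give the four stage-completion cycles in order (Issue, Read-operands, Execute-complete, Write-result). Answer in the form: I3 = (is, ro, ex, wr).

I3 = (6, 7, 12, 13)

c1: I1 dispatched to A0
c2: I1 operands ready
c3: I1 complete
c4: R3←I1
c5: I2 dispatched to A0
c6: I2 operands ready · I3 dispatched to M1
c7: I2 complete · I3 operands ready
c8: R5←I2
c12: I3 complete
c13: R4←I3
c14: I4 dispatched to M1
c15: I4 operands ready · I5 dispatched to A1
c16: I5 operands ready · I6 dispatched to A0
c17: I6 operands ready
c18: I5 complete · I6 complete
c19: R2←I5 · R5←I6
c20: I4 complete · I7 dispatched to A0
c21: R1←I4
c22: I7 operands ready · I8 dispatched to A1
c23: I7 complete
c24: R6←I7
c25: I8 operands ready
c27: I8 complete
c28: R1←I8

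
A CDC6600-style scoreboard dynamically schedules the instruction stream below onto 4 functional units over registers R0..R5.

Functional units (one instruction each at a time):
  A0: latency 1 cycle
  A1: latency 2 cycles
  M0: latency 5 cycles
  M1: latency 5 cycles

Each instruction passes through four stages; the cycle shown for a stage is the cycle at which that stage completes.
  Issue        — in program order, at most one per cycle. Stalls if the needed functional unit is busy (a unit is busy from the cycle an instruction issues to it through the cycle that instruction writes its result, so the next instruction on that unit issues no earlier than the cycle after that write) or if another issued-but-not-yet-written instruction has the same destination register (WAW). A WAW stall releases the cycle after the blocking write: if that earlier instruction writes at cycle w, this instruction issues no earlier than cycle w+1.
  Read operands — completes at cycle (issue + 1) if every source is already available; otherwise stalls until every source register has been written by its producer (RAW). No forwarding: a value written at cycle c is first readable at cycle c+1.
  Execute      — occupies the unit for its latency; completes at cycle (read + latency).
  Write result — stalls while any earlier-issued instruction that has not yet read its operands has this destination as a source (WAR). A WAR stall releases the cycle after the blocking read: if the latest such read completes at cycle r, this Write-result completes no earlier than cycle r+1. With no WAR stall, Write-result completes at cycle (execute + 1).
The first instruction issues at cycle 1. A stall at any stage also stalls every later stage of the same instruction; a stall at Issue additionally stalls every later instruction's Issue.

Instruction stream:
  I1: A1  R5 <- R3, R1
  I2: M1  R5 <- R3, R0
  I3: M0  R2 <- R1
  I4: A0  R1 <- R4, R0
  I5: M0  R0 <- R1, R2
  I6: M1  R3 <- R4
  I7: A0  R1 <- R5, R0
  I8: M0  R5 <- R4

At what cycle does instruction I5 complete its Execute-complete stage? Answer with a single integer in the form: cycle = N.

cycle 1: issue I1 (A1)
cycle 2: I1 read-ops
cycle 4: I1 finished on A1
cycle 5: I1→R5
cycle 6: issue I2 (M1)
cycle 7: I2 read-ops, issue I3 (M0)
cycle 8: I3 read-ops, issue I4 (A0)
cycle 9: I4 read-ops
cycle 10: I4 finished on A0
cycle 11: I4→R1
cycle 12: I2 finished on M1
cycle 13: I2→R5, I3 finished on M0
cycle 14: I3→R2
cycle 15: issue I5 (M0)
cycle 16: I5 read-ops, issue I6 (M1)
cycle 17: I6 read-ops, issue I7 (A0)
cycle 21: I5 finished on M0
cycle 22: I5→R0, I6 finished on M1
cycle 23: I6→R3, I7 read-ops, issue I8 (M0)
cycle 24: I7 finished on A0, I8 read-ops
cycle 25: I7→R1
cycle 29: I8 finished on M0
cycle 30: I8→R5

cycle = 21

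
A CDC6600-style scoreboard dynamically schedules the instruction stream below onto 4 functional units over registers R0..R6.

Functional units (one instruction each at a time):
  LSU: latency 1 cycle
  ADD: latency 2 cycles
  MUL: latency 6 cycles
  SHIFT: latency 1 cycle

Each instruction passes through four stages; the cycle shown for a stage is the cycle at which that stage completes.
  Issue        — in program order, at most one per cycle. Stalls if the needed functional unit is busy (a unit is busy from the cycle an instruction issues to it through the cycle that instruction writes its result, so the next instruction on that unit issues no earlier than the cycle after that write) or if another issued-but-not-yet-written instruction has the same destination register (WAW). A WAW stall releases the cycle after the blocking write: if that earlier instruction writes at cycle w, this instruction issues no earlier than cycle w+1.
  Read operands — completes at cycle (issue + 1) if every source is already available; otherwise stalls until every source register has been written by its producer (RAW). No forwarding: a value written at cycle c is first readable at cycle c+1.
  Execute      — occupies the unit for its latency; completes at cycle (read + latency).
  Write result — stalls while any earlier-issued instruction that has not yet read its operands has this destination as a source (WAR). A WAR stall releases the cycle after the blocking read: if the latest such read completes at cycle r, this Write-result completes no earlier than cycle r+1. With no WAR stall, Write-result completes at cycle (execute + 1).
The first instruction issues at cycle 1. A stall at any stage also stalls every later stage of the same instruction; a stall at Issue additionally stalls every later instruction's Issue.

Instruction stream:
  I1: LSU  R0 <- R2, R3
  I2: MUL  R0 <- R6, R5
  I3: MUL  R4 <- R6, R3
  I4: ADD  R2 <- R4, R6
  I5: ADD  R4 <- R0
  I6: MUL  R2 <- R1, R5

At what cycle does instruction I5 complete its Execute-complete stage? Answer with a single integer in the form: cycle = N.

  I1 | 1 | 2 | 3 | 4
  I2 | 5 | 6 | 12 | 13   WAW R0: wait I1 write@4
  I3 | 14 | 15 | 21 | 22   struct: MUL busy until I2 writes@13
  I4 | 15 | 23 | 25 | 26   RAW R4: wait I3 write@22
  I5 | 27 | 28 | 30 | 31   struct: ADD busy until I4 writes@26
  I6 | 28 | 29 | 35 | 36

cycle = 30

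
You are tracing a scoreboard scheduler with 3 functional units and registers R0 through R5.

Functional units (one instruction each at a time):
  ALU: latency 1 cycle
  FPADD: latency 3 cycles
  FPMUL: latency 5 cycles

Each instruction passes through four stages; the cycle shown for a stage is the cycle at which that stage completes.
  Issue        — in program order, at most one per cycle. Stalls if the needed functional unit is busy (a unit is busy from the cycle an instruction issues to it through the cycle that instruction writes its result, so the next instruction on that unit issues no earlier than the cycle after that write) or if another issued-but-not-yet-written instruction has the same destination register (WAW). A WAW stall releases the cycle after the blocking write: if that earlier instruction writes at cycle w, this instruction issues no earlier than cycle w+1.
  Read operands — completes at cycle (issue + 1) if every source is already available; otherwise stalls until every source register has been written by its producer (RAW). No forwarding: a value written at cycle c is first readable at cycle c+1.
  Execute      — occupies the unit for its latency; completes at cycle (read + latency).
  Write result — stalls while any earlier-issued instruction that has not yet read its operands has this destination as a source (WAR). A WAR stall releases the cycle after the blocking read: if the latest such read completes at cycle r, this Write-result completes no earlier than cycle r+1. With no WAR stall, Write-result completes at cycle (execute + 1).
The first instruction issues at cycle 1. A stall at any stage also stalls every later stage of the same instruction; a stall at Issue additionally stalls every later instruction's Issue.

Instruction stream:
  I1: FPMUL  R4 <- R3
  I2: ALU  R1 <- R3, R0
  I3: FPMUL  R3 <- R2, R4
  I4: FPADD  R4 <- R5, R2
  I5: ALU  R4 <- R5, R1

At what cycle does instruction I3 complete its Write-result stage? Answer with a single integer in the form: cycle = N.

[I1] 1/2/7/8
[I2] 2/3/4/5
[I3] 9/10/15/16  (struct: FPMUL busy until I1 writes@8)
[I4] 10/11/14/15
[I5] 16/17/18/19  (WAW R4: wait I4 write@15)

cycle = 16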